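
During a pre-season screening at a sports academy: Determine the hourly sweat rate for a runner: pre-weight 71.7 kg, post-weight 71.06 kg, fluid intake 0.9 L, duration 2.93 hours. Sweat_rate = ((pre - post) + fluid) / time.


Mass lost = 71.7 - 71.06 = 0.64 kg
Add fluid consumed: 0.64 + 0.9 = 1.54 L total sweat
Sweat rate = 1.54 / 2.93 = 0.526 L/h

0.526 L/h


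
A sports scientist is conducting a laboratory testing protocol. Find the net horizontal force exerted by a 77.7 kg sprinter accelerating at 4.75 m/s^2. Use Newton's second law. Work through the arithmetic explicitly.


Newton's second law: F = m * a
F = 77.7 * 4.75 = 369.08 N

369.08 N


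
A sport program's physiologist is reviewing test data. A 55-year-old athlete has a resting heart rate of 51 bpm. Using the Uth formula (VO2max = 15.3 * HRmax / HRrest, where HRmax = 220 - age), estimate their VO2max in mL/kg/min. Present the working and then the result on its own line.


HRmax = 220 - 55 = 165 bpm
Ratio = HRmax / HRrest = 165 / 51 = 3.2353
VO2max = 15.3 * 3.2353 = 49.5 mL/kg/min

49.5 mL/kg/min


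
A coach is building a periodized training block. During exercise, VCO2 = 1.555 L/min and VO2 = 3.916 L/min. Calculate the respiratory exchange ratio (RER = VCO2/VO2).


RER = VCO2 / VO2
= 1.555 / 3.916
= 0.3971

0.3971


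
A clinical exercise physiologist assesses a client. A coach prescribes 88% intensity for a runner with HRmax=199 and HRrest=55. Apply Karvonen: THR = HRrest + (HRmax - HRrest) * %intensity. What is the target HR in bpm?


Heart rate reserve = 199 - 55 = 144
Intensity fraction = 88 / 100 = 0.88
THR = 55 + 144 * 0.88 = 181.72 bpm

181.72 bpm


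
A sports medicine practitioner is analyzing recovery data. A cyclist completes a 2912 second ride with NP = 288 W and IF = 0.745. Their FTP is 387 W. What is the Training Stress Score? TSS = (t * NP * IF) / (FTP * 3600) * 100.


t * NP * IF = 2912 * 288 * 0.745 = 624798.72
FTP * 3600 = 1393200
TSS = (624798.72 / 1393200) * 100 = 44.85

44.85 TSS


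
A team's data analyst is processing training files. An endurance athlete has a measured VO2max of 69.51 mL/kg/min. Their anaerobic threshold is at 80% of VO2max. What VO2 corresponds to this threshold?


Anaerobic threshold VO2 = VO2max * 80%
= 69.51 * 0.8
= 55.61 mL/kg/min

55.61 mL/kg/min


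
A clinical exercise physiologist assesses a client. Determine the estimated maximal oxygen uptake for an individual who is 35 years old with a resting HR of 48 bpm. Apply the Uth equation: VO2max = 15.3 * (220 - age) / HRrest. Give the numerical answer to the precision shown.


HRmax = 220 - 35 = 185
VO2max = 15.3 * (185 / 48)
= 15.3 * 3.8542
= 58.97 mL/kg/min

58.97 mL/kg/min


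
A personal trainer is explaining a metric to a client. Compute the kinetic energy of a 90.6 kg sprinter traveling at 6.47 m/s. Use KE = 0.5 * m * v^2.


Velocity squared = 41.8609
KE = 0.5 * 90.6 * 41.8609 = 1896.3 J

1896.3 J


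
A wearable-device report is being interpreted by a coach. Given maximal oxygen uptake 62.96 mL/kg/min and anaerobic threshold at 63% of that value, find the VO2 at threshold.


Percentage as decimal = 0.63
VO2 at AT = 62.96 * 0.63 = 39.66 mL/kg/min

39.66 mL/kg/min


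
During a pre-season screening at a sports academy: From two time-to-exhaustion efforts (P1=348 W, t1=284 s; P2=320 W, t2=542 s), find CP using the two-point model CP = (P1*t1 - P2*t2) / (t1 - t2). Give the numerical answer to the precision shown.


Work in trial 1 = 98832 J
Work in trial 2 = 173440 J
Delta work = -74608 J
Delta time = -258 s
CP = -74608 / -258 = 289.18 W

289.18 W


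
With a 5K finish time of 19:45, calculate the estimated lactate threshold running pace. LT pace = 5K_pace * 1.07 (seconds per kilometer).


Race duration = 1185 s for 5 km
Average pace = 1185 / 5 = 237.0 s/km
LT pace = 237.0 * 1.07
= 253.59 s/km

253.59 s/km


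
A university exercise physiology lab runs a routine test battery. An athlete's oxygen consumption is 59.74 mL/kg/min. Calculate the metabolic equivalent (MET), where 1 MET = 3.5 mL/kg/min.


MET = VO2 / 3.5
= 59.74 / 3.5
= 17.07 METs

17.07 METs


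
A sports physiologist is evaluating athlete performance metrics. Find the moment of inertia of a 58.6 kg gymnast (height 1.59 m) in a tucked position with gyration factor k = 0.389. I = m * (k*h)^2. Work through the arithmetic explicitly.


Radius of gyration = 0.389 * 1.59 = 0.61851 m
I = 58.6 * 0.61851^2
= 58.6 * 0.382555
= 22.418 kg*m^2

22.418 kg*m^2


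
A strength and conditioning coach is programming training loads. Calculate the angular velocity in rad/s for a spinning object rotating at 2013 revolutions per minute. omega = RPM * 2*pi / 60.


omega = RPM * 2*pi / 60
= 2013 * 6.28318531 / 60
= 210.801 rad/s

210.801 rad/s


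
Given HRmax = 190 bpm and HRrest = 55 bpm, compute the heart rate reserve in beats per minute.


Heart rate reserve = maximum HR minus resting HR
HRR = 190 - 55 = 135 bpm

135 bpm


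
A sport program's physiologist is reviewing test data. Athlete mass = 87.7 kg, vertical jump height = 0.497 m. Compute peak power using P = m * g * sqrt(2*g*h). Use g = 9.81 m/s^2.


sqrt(2 * 9.81 * 0.497) = sqrt(9.75114) = 3.122682 m/s
P = 87.7 * 9.81 * 3.122682
= 2686.56 W

2686.56 W


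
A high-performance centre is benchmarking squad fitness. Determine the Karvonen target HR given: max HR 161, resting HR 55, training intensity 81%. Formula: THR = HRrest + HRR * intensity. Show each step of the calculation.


HRR = HRmax - HRrest = 161 - 55 = 106
THR = 55 + 106 * 0.81
= 140.86 bpm

140.86 bpm


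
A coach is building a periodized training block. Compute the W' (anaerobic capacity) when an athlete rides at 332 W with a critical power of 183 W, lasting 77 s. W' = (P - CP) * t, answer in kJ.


Above-CP power = 149 W
Duration = 77 s
W' = 149 * 77 = 11473 J
Convert: 11473 / 1000 = 11.473 kJ

11.473 kJ


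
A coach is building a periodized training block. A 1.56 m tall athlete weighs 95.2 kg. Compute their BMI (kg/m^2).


height^2 = 2.4336 m^2
BMI = 95.2 / 2.4336 = 39.12 kg/m^2

39.12 kg/m^2


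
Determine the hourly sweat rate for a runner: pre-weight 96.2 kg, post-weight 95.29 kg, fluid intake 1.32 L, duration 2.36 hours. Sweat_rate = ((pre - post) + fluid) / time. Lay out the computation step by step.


Mass lost = 96.2 - 95.29 = 0.91 kg
Add fluid consumed: 0.91 + 1.32 = 2.23 L total sweat
Sweat rate = 2.23 / 2.36 = 0.945 L/h

0.945 L/h


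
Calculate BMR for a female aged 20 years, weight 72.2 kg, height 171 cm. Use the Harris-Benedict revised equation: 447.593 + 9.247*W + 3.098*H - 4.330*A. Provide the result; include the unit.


Substituting values:
W term = 9.247 * 72.2 = 667.6334
H term = 3.098 * 171 = 529.758
A term = 4.330 * 20 = 86.6
BMR = 1558.38 kcal/day

1558.38 kcal/day


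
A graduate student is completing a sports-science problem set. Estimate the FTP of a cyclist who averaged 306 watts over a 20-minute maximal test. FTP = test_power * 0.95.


FTP = 306 * 0.95 = 290.7 W

290.7 W


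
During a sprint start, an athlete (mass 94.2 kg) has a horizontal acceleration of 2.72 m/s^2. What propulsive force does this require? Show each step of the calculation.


Propulsive force = mass * acceleration
= 94.2 kg * 2.72 m/s^2
= 256.22 N

256.22 N


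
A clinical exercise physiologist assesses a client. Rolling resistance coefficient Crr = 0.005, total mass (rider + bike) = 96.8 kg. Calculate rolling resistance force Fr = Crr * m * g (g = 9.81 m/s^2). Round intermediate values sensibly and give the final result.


Fr = Crr * m * g
= 0.005 * 96.8 * 9.81
= 4.748 N

4.748 N


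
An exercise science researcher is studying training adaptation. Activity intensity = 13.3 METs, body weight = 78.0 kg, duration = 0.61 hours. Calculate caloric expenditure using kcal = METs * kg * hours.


kcal = 13.3 * 78.0 * 0.61
= 1037.4 * 0.61
= 632.81 kcal

632.81 kcal


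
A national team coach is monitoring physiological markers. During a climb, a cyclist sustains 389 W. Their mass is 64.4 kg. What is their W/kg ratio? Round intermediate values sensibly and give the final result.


Power-to-weight = 389 W / 64.4 kg
= 6.04 W/kg

6.04 W/kg


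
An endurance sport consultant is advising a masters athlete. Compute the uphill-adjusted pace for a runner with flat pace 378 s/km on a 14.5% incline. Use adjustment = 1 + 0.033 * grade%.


Adjustment factor = 1 + 0.033 * 14.5 = 1.4785
Grade-adjusted pace = 378 * 1.4785 = 558.87 s/km

558.87 s/km


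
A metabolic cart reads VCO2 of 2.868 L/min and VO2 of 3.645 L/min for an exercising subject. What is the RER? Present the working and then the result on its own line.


RER = VCO2 / VO2 = 2.868 / 3.645 = 0.7868

0.7868


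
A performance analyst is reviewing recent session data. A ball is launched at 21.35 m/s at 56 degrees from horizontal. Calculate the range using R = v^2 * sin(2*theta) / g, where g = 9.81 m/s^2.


sin(2 * 56) = sin(112) = 0.927184
v^2 = 21.35^2 = 455.8225
R = 455.8225 * 0.927184 / 9.81
= 43.082 m

43.082 m


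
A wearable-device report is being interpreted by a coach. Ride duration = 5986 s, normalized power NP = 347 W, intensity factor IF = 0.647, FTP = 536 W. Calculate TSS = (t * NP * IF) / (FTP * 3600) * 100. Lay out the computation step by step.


Numerator = 5986 * 347 * 0.647 = 1343910.874
Denominator = 536 * 3600 = 1929600
TSS = 1343910.874 / 1929600 * 100
= 69.65

69.65 TSS


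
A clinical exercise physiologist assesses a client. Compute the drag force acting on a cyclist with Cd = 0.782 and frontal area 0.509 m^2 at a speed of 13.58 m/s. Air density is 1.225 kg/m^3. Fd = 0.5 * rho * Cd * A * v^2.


Step 1: v^2 = 184.4164
Step 2: Fd = 0.5 * 1.225 * 0.782 * 0.509 * 184.4164
= 44.96 N

44.96 N


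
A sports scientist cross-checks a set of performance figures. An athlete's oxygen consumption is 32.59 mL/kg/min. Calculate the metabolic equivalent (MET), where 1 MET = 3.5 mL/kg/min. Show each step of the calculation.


MET = VO2 / 3.5
= 32.59 / 3.5
= 9.31 METs

9.31 METs


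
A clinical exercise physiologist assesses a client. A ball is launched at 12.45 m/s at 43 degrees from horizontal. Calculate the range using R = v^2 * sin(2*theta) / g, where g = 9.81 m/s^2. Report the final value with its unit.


sin(2 * 43) = sin(86) = 0.997564
v^2 = 12.45^2 = 155.0025
R = 155.0025 * 0.997564 / 9.81
= 15.762 m

15.762 m


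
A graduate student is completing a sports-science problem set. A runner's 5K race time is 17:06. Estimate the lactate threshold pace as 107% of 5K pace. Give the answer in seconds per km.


Total race time = 17*60 + 6 = 1026 seconds
5K pace = 1026 / 5 = 205.2 sec/km
LT pace = 205.2 * 1.07 = 219.56 sec/km

219.56 s/km


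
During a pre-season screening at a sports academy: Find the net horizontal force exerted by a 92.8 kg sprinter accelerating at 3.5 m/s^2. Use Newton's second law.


Newton's second law: F = m * a
F = 92.8 * 3.5 = 324.8 N

324.8 N


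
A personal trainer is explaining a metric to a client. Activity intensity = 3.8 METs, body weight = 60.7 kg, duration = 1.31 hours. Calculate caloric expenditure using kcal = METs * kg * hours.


kcal = 3.8 * 60.7 * 1.31
= 230.66 * 1.31
= 302.16 kcal

302.16 kcal


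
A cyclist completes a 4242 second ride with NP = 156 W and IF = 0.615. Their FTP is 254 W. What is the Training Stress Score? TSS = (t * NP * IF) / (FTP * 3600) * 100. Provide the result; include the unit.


t * NP * IF = 4242 * 156 * 0.615 = 406977.48
FTP * 3600 = 914400
TSS = (406977.48 / 914400) * 100 = 44.51

44.51 TSS


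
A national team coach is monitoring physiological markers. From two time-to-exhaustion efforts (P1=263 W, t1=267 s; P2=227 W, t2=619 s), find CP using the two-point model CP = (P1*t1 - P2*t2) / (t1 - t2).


Work in trial 1 = 70221 J
Work in trial 2 = 140513 J
Delta work = -70292 J
Delta time = -352 s
CP = -70292 / -352 = 199.69 W

199.69 W


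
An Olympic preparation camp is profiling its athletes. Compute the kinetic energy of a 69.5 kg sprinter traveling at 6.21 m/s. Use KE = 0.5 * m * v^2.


Velocity squared = 38.5641
KE = 0.5 * 69.5 * 38.5641 = 1340.1 J

1340.1 J


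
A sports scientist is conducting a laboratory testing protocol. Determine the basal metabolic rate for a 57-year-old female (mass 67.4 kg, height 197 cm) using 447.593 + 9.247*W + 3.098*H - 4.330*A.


BMR = 447.593 + 9.247*67.4 + 3.098*197 - 4.330*57
= 1434.34 kcal/day

1434.34 kcal/day


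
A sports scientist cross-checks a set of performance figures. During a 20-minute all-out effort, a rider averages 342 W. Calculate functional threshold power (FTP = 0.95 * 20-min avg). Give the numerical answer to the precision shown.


FTP = 0.95 * 342
= 324.9 W

324.9 W


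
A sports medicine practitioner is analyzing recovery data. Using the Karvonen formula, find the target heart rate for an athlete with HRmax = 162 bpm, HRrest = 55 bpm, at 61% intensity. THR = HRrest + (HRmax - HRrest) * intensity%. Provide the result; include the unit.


HRR = 162 - 55 = 107
THR = 55 + 107 * 0.61
= 55 + 65.27
= 120.27 bpm

120.27 bpm


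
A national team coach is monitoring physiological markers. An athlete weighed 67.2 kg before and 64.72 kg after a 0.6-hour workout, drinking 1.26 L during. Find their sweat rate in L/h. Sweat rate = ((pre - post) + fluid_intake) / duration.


Body mass change = 2.48 kg
Total sweat loss = 2.48 + 1.26 = 3.74 L
Rate = 3.74 / 0.6 = 6.233 L/h

6.233 L/h


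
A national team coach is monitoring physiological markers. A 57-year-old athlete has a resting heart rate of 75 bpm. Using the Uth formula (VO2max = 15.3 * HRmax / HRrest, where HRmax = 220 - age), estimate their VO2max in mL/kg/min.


HRmax = 220 - 57 = 163 bpm
Ratio = HRmax / HRrest = 163 / 75 = 2.1733
VO2max = 15.3 * 2.1733 = 33.25 mL/kg/min

33.25 mL/kg/min


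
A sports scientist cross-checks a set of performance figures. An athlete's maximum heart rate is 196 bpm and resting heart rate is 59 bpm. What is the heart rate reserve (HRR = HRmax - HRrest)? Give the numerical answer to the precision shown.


HRR = HRmax - HRrest
= 196 - 59
= 137 bpm

137 bpm


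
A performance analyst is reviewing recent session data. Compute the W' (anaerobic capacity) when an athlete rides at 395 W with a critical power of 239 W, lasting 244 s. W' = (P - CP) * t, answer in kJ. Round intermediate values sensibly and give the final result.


Above-CP power = 156 W
Duration = 244 s
W' = 156 * 244 = 38064 J
Convert: 38064 / 1000 = 38.064 kJ

38.064 kJ


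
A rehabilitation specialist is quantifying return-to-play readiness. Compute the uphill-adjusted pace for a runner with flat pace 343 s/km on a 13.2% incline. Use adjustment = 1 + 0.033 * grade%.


Adjustment factor = 1 + 0.033 * 13.2 = 1.4356
Grade-adjusted pace = 343 * 1.4356 = 492.41 s/km

492.41 s/km


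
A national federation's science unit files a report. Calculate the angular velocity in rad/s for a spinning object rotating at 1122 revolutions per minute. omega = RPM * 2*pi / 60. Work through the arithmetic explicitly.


omega = RPM * 2*pi / 60
= 1122 * 6.28318531 / 60
= 117.496 rad/s

117.496 rad/s


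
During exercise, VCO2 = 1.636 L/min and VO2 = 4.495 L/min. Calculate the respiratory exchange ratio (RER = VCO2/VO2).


RER = VCO2 / VO2
= 1.636 / 4.495
= 0.364

0.364


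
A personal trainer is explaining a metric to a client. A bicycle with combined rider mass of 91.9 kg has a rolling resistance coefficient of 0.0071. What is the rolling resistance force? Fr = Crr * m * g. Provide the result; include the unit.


Fr = 0.0071 * 91.9 * 9.81
= 0.65249 * 9.81
= 6.401 N

6.401 N


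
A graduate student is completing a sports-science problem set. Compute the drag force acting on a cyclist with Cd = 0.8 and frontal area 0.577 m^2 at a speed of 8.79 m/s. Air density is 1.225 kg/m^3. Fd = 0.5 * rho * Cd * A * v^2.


Step 1: v^2 = 77.2641
Step 2: Fd = 0.5 * 1.225 * 0.8 * 0.577 * 77.2641
= 21.845 N

21.845 N


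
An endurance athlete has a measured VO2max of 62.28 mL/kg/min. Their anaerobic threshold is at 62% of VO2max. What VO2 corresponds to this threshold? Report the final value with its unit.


Anaerobic threshold VO2 = VO2max * 62%
= 62.28 * 0.62
= 38.61 mL/kg/min

38.61 mL/kg/min


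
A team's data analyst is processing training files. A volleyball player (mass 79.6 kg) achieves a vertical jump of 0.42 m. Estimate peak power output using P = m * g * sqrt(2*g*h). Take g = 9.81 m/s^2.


2 * g * h = 2 * 9.81 * 0.42 = 8.2404
sqrt(8.2404) = 2.87061 m/s
P = 79.6 * 9.81 * 2.87061 = 2241.59 W

2241.59 W


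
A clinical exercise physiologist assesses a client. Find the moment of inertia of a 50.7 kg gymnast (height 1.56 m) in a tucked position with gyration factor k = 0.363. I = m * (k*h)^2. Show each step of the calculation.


Radius of gyration = 0.363 * 1.56 = 0.56628 m
I = 50.7 * 0.56628^2
= 50.7 * 0.320673
= 16.258 kg*m^2

16.258 kg*m^2


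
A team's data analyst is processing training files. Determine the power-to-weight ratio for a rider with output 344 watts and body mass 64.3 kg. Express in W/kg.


P/W = 344 / 64.3 = 5.35 W/kg

5.35 W/kg


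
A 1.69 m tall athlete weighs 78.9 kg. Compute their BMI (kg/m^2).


height^2 = 2.8561 m^2
BMI = 78.9 / 2.8561 = 27.63 kg/m^2

27.63 kg/m^2


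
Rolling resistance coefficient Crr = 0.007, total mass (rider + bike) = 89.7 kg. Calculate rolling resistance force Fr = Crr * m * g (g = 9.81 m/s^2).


Fr = Crr * m * g
= 0.007 * 89.7 * 9.81
= 6.16 N

6.16 N


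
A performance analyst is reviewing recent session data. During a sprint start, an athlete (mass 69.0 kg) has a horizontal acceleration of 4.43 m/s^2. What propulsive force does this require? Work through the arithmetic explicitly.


Propulsive force = mass * acceleration
= 69.0 kg * 4.43 m/s^2
= 305.67 N

305.67 N


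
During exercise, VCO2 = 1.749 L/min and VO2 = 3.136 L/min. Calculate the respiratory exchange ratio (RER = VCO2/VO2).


RER = VCO2 / VO2
= 1.749 / 3.136
= 0.5577

0.5577


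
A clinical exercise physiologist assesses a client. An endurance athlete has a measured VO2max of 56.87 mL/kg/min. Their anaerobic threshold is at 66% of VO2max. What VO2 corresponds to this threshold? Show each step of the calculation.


Anaerobic threshold VO2 = VO2max * 66%
= 56.87 * 0.66
= 37.53 mL/kg/min

37.53 mL/kg/min


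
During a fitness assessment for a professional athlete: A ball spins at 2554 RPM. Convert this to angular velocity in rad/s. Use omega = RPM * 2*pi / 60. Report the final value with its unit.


omega = 2554 * 2 * pi / 60
= 2554 * 6.28318531 / 60
= 16047.255 / 60
= 267.454 rad/s

267.454 rad/s


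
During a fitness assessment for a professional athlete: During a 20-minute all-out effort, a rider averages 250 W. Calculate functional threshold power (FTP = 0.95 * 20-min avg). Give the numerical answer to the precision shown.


FTP = 0.95 * 250
= 237.5 W

237.5 W


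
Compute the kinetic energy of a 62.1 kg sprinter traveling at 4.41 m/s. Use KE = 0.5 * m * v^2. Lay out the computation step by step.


Velocity squared = 19.4481
KE = 0.5 * 62.1 * 19.4481 = 603.86 J

603.86 J


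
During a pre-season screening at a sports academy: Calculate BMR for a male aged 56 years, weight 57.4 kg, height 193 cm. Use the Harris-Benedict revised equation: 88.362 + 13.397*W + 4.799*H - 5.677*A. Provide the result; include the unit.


Substituting values:
W term = 13.397 * 57.4 = 768.9878
H term = 4.799 * 193 = 926.207
A term = 5.677 * 56 = 317.912
BMR = 1465.64 kcal/day

1465.64 kcal/day


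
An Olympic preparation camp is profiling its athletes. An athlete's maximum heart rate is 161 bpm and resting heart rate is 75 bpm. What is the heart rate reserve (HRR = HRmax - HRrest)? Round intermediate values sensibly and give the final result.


HRR = HRmax - HRrest
= 161 - 75
= 86 bpm

86 bpm


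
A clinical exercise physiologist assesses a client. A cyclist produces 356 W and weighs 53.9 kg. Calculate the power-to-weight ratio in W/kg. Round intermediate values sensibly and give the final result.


P/W = power / mass
= 356 / 53.9
= 6.605 W/kg

6.605 W/kg


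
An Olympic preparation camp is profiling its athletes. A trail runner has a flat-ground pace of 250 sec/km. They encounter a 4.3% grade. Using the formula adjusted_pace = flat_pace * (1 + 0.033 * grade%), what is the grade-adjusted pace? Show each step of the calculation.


Grade factor = 1 + 0.033 * 4.3 = 1.1419
Adjusted = 250 * 1.1419 = 285.48 sec/km

285.48 s/km


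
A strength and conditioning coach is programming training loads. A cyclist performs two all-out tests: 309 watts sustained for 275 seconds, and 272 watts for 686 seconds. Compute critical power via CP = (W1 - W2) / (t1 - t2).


W1 = P1 * t1 = 309 * 275 = 84975 J
W2 = P2 * t2 = 272 * 686 = 186592 J
CP = (84975 - 186592) / (275 - 686)
= 247.24 W

247.24 W


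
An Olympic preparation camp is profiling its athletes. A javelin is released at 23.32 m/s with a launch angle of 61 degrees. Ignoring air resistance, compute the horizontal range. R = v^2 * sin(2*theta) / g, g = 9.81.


Launch speed squared = 543.8224
sin(2 * 61 deg) = 0.848048
Range = 543.8224 * 0.848048 / 9.81
= 47.012 m

47.012 m


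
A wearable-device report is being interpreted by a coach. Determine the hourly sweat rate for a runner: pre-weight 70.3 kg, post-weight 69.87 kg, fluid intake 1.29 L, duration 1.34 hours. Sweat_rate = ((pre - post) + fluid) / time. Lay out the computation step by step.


Mass lost = 70.3 - 69.87 = 0.43 kg
Add fluid consumed: 0.43 + 1.29 = 1.72 L total sweat
Sweat rate = 1.72 / 1.34 = 1.284 L/h

1.284 L/h


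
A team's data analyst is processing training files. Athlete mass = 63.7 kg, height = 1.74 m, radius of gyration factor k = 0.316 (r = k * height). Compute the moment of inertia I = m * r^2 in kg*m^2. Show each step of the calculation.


r = k * height = 0.316 * 1.74 = 0.54984 m
r^2 = 0.54984^2 = 0.302324
I = 63.7 * 0.302324 = 19.258 kg*m^2

19.258 kg*m^2


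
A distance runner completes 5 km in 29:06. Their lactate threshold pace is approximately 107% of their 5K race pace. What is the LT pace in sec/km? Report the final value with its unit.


Convert to seconds: 29 min 6 s = 1746 s
Pace per km = 1746 / 5 = 349.2 s/km
LT pace = 349.2 * 1.07 = 373.64 s/km

373.64 s/km


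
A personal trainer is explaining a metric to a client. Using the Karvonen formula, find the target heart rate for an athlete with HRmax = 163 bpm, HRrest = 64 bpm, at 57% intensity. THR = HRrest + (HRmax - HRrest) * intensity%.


HRR = 163 - 64 = 99
THR = 64 + 99 * 0.57
= 64 + 56.43
= 120.43 bpm

120.43 bpm


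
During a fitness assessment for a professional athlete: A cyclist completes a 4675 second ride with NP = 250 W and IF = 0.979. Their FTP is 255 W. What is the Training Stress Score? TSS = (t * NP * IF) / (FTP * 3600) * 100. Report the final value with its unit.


t * NP * IF = 4675 * 250 * 0.979 = 1144206.25
FTP * 3600 = 918000
TSS = (1144206.25 / 918000) * 100 = 124.64

124.64 TSS


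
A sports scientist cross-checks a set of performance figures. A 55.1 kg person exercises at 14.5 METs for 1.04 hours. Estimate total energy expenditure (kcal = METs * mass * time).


Energy = METs * mass(kg) * time(h)
= 14.5 * 55.1 * 1.04
= 830.91 kcal

830.91 kcal


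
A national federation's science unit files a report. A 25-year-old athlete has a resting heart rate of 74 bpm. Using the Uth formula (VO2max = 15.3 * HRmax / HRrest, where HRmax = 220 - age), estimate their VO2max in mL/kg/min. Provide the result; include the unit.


HRmax = 220 - 25 = 195 bpm
Ratio = HRmax / HRrest = 195 / 74 = 2.6351
VO2max = 15.3 * 2.6351 = 40.32 mL/kg/min

40.32 mL/kg/min


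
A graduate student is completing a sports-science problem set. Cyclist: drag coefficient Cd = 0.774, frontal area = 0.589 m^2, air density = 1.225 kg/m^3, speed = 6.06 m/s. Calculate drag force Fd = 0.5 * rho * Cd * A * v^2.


v^2 = 6.06^2 = 36.7236
Fd = 0.5 * 1.225 * 0.774 * 0.589 * 36.7236
= 10.254 N

10.254 N


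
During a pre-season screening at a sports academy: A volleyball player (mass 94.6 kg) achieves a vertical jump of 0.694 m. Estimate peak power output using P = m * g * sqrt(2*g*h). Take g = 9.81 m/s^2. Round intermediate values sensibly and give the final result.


2 * g * h = 2 * 9.81 * 0.694 = 13.61628
sqrt(13.61628) = 3.690024 m/s
P = 94.6 * 9.81 * 3.690024 = 3424.44 W

3424.44 W


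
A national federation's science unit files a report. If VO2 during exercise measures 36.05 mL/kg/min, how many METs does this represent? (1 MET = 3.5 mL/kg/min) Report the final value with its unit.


METs = VO2 / 3.5 = 36.05 / 3.5 = 10.3

10.3 METs


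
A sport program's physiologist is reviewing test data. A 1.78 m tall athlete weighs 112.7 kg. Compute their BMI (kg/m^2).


height^2 = 3.1684 m^2
BMI = 112.7 / 3.1684 = 35.57 kg/m^2

35.57 kg/m^2


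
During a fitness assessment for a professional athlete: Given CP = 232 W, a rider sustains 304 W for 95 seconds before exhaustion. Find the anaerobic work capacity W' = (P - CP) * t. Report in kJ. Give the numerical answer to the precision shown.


Excess power = 304 - 232 = 72 W
Work above CP = 72 * 95 = 6840 J
W' = 6.84 kJ

6.84 kJ


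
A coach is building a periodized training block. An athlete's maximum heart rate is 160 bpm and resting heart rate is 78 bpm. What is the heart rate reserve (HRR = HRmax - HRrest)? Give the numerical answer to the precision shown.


HRR = HRmax - HRrest
= 160 - 78
= 82 bpm

82 bpm


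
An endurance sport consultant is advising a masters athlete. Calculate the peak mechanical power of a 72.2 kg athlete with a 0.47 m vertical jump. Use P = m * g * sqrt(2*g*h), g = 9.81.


First, sqrt(2gh) = sqrt(2 * 9.81 * 0.47)
= sqrt(9.2214) = 3.036676 m/s
Power = 72.2 * 9.81 * 3.036676 = 2150.82 W

2150.82 W


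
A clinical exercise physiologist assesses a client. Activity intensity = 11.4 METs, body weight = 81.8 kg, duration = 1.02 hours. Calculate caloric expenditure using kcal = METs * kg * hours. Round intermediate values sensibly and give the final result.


kcal = 11.4 * 81.8 * 1.02
= 932.52 * 1.02
= 951.17 kcal

951.17 kcal


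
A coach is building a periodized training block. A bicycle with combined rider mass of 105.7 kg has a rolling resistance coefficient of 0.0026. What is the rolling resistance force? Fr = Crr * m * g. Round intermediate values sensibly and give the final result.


Fr = 0.0026 * 105.7 * 9.81
= 0.27482 * 9.81
= 2.696 N

2.696 N


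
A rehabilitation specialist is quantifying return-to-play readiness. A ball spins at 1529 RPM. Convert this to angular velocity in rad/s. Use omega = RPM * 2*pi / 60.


omega = 1529 * 2 * pi / 60
= 1529 * 6.28318531 / 60
= 9606.99 / 60
= 160.117 rad/s

160.117 rad/s


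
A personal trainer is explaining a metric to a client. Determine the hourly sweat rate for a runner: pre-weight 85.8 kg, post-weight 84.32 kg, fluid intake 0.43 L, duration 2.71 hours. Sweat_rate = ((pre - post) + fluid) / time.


Mass lost = 85.8 - 84.32 = 1.48 kg
Add fluid consumed: 1.48 + 0.43 = 1.91 L total sweat
Sweat rate = 1.91 / 2.71 = 0.705 L/h

0.705 L/h


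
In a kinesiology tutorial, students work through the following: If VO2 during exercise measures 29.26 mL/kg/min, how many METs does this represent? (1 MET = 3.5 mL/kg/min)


METs = VO2 / 3.5 = 29.26 / 3.5 = 8.36

8.36 METs


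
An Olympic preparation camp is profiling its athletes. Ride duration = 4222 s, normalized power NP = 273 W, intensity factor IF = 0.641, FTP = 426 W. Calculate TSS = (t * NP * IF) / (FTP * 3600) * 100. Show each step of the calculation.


Numerator = 4222 * 273 * 0.641 = 738820.446
Denominator = 426 * 3600 = 1533600
TSS = 738820.446 / 1533600 * 100
= 48.18

48.18 TSS


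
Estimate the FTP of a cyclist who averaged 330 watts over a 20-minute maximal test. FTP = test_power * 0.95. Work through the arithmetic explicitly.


FTP = 330 * 0.95 = 313.5 W

313.5 W


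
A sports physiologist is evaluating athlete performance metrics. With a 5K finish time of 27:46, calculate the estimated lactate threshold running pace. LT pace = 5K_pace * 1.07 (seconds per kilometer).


Race duration = 1666 s for 5 km
Average pace = 1666 / 5 = 333.2 s/km
LT pace = 333.2 * 1.07
= 356.52 s/km

356.52 s/km


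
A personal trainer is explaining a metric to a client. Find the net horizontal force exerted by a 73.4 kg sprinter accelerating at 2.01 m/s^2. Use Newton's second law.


Newton's second law: F = m * a
F = 73.4 * 2.01 = 147.53 N

147.53 N


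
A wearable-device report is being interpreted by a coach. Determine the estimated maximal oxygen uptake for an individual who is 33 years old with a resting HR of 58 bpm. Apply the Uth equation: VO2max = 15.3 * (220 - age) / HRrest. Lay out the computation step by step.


HRmax = 220 - 33 = 187
VO2max = 15.3 * (187 / 58)
= 15.3 * 3.2241
= 49.33 mL/kg/min

49.33 mL/kg/min


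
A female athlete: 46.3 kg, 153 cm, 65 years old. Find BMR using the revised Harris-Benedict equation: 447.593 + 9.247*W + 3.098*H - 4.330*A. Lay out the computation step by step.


Intercept = 447.593
Weight contribution = 9.247 * 46.3 = 428.1361
Height contribution = 3.098 * 153 = 473.994
Age contribution = 4.33 * 65 = 281.45
BMR = 447.593 + 428.1361 + 473.994 - 281.45
= 1068.27 kcal/day

1068.27 kcal/day


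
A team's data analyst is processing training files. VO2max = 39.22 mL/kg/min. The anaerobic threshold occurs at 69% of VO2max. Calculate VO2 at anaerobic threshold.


AT fraction = 69 / 100 = 0.69
AT VO2 = 39.22 * 0.69
= 27.06 mL/kg/min

27.06 mL/kg/min


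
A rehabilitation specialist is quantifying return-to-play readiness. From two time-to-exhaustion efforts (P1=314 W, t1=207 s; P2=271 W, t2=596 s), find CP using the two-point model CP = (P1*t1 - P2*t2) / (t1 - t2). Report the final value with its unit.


Work in trial 1 = 64998 J
Work in trial 2 = 161516 J
Delta work = -96518 J
Delta time = -389 s
CP = -96518 / -389 = 248.12 W

248.12 W


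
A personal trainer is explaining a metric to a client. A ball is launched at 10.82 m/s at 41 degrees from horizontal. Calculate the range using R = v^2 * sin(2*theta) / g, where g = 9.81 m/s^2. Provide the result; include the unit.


sin(2 * 41) = sin(82) = 0.990268
v^2 = 10.82^2 = 117.0724
R = 117.0724 * 0.990268 / 9.81
= 11.818 m

11.818 m


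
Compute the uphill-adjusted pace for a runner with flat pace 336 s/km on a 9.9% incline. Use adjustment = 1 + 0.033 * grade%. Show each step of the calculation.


Adjustment factor = 1 + 0.033 * 9.9 = 1.3267
Grade-adjusted pace = 336 * 1.3267 = 445.77 s/km

445.77 s/km


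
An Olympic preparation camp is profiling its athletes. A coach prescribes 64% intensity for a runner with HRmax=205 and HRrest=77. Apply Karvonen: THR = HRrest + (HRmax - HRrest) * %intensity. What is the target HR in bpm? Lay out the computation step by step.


Heart rate reserve = 205 - 77 = 128
Intensity fraction = 64 / 100 = 0.64
THR = 77 + 128 * 0.64 = 158.92 bpm

158.92 bpm


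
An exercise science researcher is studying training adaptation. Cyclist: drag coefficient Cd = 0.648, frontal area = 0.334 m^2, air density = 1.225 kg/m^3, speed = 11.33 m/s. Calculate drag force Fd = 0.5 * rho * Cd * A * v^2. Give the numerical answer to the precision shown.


v^2 = 11.33^2 = 128.3689
Fd = 0.5 * 1.225 * 0.648 * 0.334 * 128.3689
= 17.017 N

17.017 N


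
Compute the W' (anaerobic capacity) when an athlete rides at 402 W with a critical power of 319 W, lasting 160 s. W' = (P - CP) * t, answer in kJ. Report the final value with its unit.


Above-CP power = 83 W
Duration = 160 s
W' = 83 * 160 = 13280 J
Convert: 13280 / 1000 = 13.28 kJ

13.28 kJ


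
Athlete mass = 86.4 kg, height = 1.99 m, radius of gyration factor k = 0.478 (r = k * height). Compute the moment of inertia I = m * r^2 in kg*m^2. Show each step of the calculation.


r = k * height = 0.478 * 1.99 = 0.95122 m
r^2 = 0.95122^2 = 0.904819
I = 86.4 * 0.904819 = 78.176 kg*m^2

78.176 kg*m^2


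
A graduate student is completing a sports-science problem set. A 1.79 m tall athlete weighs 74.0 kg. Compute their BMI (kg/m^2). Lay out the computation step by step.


height^2 = 3.2041 m^2
BMI = 74.0 / 3.2041 = 23.1 kg/m^2

23.1 kg/m^2


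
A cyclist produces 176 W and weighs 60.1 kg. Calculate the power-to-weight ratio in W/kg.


P/W = power / mass
= 176 / 60.1
= 2.928 W/kg

2.928 W/kg


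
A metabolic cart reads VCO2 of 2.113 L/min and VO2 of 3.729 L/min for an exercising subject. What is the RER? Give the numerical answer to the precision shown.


RER = VCO2 / VO2 = 2.113 / 3.729 = 0.5666

0.5666


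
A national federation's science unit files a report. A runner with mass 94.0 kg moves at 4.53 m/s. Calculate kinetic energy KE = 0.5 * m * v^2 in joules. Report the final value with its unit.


v^2 = 4.53^2 = 20.5209
KE = 0.5 * 94.0 * 20.5209
= 964.48 J

964.48 J


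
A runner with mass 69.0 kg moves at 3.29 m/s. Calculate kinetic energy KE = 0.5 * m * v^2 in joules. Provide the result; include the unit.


v^2 = 3.29^2 = 10.8241
KE = 0.5 * 69.0 * 10.8241
= 373.43 J

373.43 J


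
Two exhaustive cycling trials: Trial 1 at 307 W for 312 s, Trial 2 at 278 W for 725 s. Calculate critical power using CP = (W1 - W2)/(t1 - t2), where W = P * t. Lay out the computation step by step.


W1 = 307 * 312 = 95784 J
W2 = 278 * 725 = 201550 J
CP = (95784 - 201550) / (312 - 725)
= -105766 / -413
= 256.09 W

256.09 W


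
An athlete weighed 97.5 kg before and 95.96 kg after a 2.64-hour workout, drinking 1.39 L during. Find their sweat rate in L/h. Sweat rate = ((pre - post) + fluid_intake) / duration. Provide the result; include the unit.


Body mass change = 1.54 kg
Total sweat loss = 1.54 + 1.39 = 2.93 L
Rate = 2.93 / 2.64 = 1.11 L/h

1.11 L/h


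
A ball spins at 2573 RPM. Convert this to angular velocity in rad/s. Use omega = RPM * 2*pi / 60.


omega = 2573 * 2 * pi / 60
= 2573 * 6.28318531 / 60
= 16166.636 / 60
= 269.444 rad/s

269.444 rad/s


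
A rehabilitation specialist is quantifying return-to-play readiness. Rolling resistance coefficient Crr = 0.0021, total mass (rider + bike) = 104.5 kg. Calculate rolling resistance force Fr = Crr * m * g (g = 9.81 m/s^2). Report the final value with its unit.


Fr = Crr * m * g
= 0.0021 * 104.5 * 9.81
= 2.153 N

2.153 N


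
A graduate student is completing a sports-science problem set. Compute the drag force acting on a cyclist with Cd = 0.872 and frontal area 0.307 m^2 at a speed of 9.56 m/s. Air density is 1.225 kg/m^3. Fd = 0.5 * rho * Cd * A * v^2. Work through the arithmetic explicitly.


Step 1: v^2 = 91.3936
Step 2: Fd = 0.5 * 1.225 * 0.872 * 0.307 * 91.3936
= 14.986 N

14.986 N


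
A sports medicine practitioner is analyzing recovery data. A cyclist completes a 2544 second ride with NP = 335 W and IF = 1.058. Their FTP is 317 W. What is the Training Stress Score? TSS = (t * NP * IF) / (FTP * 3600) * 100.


t * NP * IF = 2544 * 335 * 1.058 = 901669.92
FTP * 3600 = 1141200
TSS = (901669.92 / 1141200) * 100 = 79.01

79.01 TSS


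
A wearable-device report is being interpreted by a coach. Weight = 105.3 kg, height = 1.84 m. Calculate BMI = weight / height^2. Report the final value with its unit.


height^2 = 1.84^2 = 3.3856
BMI = 105.3 / 3.3856 = 31.1 kg/m^2

31.1 kg/m^2


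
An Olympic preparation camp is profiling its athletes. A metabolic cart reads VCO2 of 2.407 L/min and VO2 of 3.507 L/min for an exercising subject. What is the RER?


RER = VCO2 / VO2 = 2.407 / 3.507 = 0.6863

0.6863


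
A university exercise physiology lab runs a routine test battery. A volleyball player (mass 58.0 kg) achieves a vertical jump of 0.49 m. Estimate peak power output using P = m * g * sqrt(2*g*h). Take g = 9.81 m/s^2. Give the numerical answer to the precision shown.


2 * g * h = 2 * 9.81 * 0.49 = 9.6138
sqrt(9.6138) = 3.100613 m/s
P = 58.0 * 9.81 * 3.100613 = 1764.19 W

1764.19 W


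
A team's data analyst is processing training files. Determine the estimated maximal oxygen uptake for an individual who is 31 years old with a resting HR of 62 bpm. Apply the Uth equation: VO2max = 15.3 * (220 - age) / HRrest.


HRmax = 220 - 31 = 189
VO2max = 15.3 * (189 / 62)
= 15.3 * 3.0484
= 46.64 mL/kg/min

46.64 mL/kg/min


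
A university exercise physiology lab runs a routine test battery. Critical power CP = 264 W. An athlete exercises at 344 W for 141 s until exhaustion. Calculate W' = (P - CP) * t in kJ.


P - CP = 344 - 264 = 80 W
W' = 80 * 141 = 11280 J
= 11280 / 1000 = 11.28 kJ

11.28 kJ


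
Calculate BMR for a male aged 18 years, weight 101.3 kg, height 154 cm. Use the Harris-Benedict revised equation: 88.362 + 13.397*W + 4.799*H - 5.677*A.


Substituting values:
W term = 13.397 * 101.3 = 1357.1161
H term = 4.799 * 154 = 739.046
A term = 5.677 * 18 = 102.186
BMR = 2082.34 kcal/day

2082.34 kcal/day


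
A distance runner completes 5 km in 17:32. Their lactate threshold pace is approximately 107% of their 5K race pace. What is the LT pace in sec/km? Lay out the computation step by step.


Convert to seconds: 17 min 32 s = 1052 s
Pace per km = 1052 / 5 = 210.4 s/km
LT pace = 210.4 * 1.07 = 225.13 s/km

225.13 s/km


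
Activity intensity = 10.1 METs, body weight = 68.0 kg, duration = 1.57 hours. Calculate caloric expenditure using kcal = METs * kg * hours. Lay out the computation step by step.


kcal = 10.1 * 68.0 * 1.57
= 686.8 * 1.57
= 1078.28 kcal

1078.28 kcal


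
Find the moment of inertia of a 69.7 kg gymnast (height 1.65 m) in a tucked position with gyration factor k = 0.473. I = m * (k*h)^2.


Radius of gyration = 0.473 * 1.65 = 0.78045 m
I = 69.7 * 0.78045^2
= 69.7 * 0.609102
= 42.454 kg*m^2

42.454 kg*m^2


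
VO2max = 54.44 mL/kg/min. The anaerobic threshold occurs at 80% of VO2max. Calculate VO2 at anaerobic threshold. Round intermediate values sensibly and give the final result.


AT fraction = 80 / 100 = 0.8
AT VO2 = 54.44 * 0.8
= 43.55 mL/kg/min

43.55 mL/kg/min


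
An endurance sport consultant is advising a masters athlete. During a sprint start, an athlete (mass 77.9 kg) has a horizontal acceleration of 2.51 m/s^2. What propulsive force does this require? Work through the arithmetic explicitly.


Propulsive force = mass * acceleration
= 77.9 kg * 2.51 m/s^2
= 195.53 N

195.53 N


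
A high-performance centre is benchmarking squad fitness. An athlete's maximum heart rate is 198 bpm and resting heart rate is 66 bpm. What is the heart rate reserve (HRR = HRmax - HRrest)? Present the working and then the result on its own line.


HRR = HRmax - HRrest
= 198 - 66
= 132 bpm

132 bpm


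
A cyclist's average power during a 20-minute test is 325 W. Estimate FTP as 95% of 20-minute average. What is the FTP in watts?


FTP = 20-min power * 0.95
= 325 * 0.95
= 308.75 W

308.75 W


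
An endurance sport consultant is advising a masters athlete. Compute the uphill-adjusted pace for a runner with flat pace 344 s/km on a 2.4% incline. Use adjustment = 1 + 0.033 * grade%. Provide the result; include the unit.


Adjustment factor = 1 + 0.033 * 2.4 = 1.0792
Grade-adjusted pace = 344 * 1.0792 = 371.24 s/km

371.24 s/km


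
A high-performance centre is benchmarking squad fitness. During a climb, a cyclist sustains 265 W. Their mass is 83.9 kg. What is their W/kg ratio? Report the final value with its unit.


Power-to-weight = 265 W / 83.9 kg
= 3.159 W/kg

3.159 W/kg


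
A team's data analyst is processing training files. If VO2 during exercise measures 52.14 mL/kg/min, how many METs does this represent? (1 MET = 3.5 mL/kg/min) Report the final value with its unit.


METs = VO2 / 3.5 = 52.14 / 3.5 = 14.9

14.9 METs


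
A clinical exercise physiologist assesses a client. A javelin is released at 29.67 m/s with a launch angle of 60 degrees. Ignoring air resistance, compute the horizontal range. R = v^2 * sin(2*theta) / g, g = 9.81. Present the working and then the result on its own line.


Launch speed squared = 880.3089
sin(2 * 60 deg) = 0.866025
Range = 880.3089 * 0.866025 / 9.81
= 77.714 m

77.714 m
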